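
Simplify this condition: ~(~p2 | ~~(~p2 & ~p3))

~(~p2 | ~~(~p2 & ~p3))
= ~(~p2 | ~p2 & ~p3)   (double negation)
= ~~p2   (absorption)
= p2   (double negation)

p2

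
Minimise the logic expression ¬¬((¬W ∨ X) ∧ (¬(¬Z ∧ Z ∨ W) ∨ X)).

¬¬((¬W ∨ X) ∧ (¬(¬Z ∧ Z ∨ W) ∨ X))
= ¬¬((¬W ∨ X) ∧ (¬W ∨ X))   (complement / identity)
= ¬¬(¬W ∨ X)   (idempotence)
= ¬W ∨ X   (double negation)

¬W ∨ X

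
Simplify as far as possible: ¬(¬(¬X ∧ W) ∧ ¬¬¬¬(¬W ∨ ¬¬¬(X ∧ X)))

¬(¬(¬X ∧ W) ∧ ¬¬¬¬(¬W ∨ ¬¬¬(X ∧ X)))
= ¬(¬(¬X ∧ W) ∧ ¬¬¬¬(¬W ∨ ¬(X ∧ X)))   [double negation]
= ¬X ∧ W ∨ ¬¬¬(¬W ∨ ¬(X ∧ X))   [De Morgan]
= ¬X ∧ W ∨ ¬¬¬(¬W ∨ ¬X)   [idempotence]
= ¬X ∧ W ∨ ¬(¬W ∨ ¬X)   [double negation]
= ¬X ∧ W ∨ W ∧ X   [De Morgan]
= W   [distribution]

W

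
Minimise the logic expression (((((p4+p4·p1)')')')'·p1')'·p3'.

(((((p4+p4·p1)')')')'·p1')'·p3'
= ((((p4')')')'·p1')'·p3'   — absorption
= ((p4')'·p1')'·p3'   — double negation
= (p4'+p1)·p3'   — De Morgan

(p4'+p1)·p3'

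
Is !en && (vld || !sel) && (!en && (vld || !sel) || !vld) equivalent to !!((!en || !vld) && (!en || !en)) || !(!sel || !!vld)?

No

E1: !en && (vld || !sel) && (!en && (vld || !sel) || !vld)
    = !en && (vld || !sel)   [absorption]
E2: !!((!en || !vld) && (!en || !en)) || !(!sel || !!vld)
    = !!((!en || !vld) && !en) || !(!sel || !!vld)   [idempotence]
    = !!((!en || !vld) && !en) || sel && !vld   [De Morgan]
    = !!!en || sel && !vld   [absorption]
    = !en || sel && !vld   [double negation]
These differ: at en=1, sel=1, vld=0, E1 = 0 but E2 = 1.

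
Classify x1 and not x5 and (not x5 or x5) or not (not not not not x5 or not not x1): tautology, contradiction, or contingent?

x1 and not x5 and (not x5 or x5) or not (not not not not x5 or not not x1)
= x1 and not x5 and (not x5 or x5) or not (not not x5 or not not x1)   — double negation
= x1 and not x5 or not (not not x5 or not not x1)   — complement / identity
= x1 and not x5 or not x5 and not x1   — De Morgan
= not x5   — distribution
This depends on x5, so it is not a constant.

contingent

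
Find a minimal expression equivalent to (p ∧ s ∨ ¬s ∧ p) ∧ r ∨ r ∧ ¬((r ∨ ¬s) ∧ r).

p ∧ r

(p ∧ s ∨ ¬s ∧ p) ∧ r ∨ r ∧ ¬((r ∨ ¬s) ∧ r)
= (p ∧ s ∨ ¬s ∧ p) ∧ r ∨ r ∧ ¬r   [absorption]
= (p ∧ s ∨ ¬s ∧ p) ∧ r   [complement / identity]
= p ∧ r   [distribution]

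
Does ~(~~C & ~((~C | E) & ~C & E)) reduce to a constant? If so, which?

~(~~C & ~((~C | E) & ~C & E))
= ~(~~C & ~(~C & E))   (absorption)
= ~C | ~C & E   (De Morgan)
= ~C   (absorption)
This depends on C, so it is not a constant.

no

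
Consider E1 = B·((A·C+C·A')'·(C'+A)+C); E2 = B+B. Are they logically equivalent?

E1: B·((A·C+C·A')'·(C'+A)+C)
    = B·(C'·(C'+A)+C)
    = B·(C'+C)
    = B
E2: B+B
    = B
Both reduce to B, so they are equivalent.

Yes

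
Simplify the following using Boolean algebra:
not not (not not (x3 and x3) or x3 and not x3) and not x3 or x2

x2

not not (not not (x3 and x3) or x3 and not x3) and not x3 or x2
= (not not (x3 and x3) or x3 and not x3) and not x3 or x2
= (x3 and x3 or x3 and not x3) and not x3 or x2
= x3 and not x3 or x2
= x2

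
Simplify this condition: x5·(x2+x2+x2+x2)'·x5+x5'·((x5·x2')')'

x5·(x2+x2+x2+x2)'·x5+x5'·((x5·x2')')'
= x5·(x2+x2)'·x5+x5'·((x5·x2')')'   [idempotence]
= x5·(x2+x2)'·x5+x5'·x5·x2'   [double negation]
= x5·x2'·x5+x5'·x5·x2'   [idempotence]
= x5·x2'   [distribution]

x5·x2'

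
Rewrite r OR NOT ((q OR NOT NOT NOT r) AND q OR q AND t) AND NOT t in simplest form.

r OR NOT q AND NOT t

r OR NOT ((q OR NOT NOT NOT r) AND q OR q AND t) AND NOT t
= r OR NOT ((q OR NOT r) AND q OR q AND t) AND NOT t   (double negation)
= r OR NOT (q OR q AND t) AND NOT t   (absorption)
= r OR NOT q AND NOT t   (absorption)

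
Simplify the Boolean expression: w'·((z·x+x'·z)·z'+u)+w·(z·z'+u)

u

w'·((z·x+x'·z)·z'+u)+w·(z·z'+u)
= w'·(z·z'+u)+w·(z·z'+u)   — distribution
= z·z'+u   — distribution
= u   — complement / identity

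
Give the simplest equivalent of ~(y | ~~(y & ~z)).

~y

~(y | ~~(y & ~z))
= ~(y | y & ~z)   [double negation]
= ~y   [absorption]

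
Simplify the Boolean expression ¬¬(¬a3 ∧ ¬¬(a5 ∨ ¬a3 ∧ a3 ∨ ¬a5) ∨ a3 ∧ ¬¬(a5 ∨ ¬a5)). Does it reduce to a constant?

¬¬(¬a3 ∧ ¬¬(a5 ∨ ¬a3 ∧ a3 ∨ ¬a5) ∨ a3 ∧ ¬¬(a5 ∨ ¬a5))
= ¬¬(¬a3 ∧ ¬¬(a5 ∨ ¬a5) ∨ a3 ∧ ¬¬(a5 ∨ ¬a5))
= ¬¬¬¬(a5 ∨ ¬a5)
= ¬¬(a5 ∨ ¬a5)
= a5 ∨ ¬a5
= True

True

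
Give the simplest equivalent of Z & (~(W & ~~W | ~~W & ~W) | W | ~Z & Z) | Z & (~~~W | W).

Z & (~(W & ~~W | ~~W & ~W) | W | ~Z & Z) | Z & (~~~W | W)
= Z & (~(W & ~~W | ~~W & ~W) | W) | Z & (~~~W | W)   [complement / identity]
= Z & (~~~W | W) | Z & (~~~W | W)   [distribution]
= Z & (~~~W | W)   [idempotence]
= Z & (~W | W)   [double negation]
= Z   [complement / identity]

Z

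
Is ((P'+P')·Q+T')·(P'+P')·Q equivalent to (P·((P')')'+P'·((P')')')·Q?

E1: ((P'+P')·Q+T')·(P'+P')·Q
    = (P'+P')·Q
    = P'·Q
E2: (P·((P')')'+P'·((P')')')·Q
    = ((P')')'·Q
    = P'·Q
Both reduce to P'·Q, so they are equivalent.

Yes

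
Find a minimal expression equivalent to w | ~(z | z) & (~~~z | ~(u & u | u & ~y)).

w | ~z

w | ~(z | z) & (~~~z | ~(u & u | u & ~y))
= w | ~z & (~~~z | ~(u & u | u & ~y))   [idempotence]
= w | ~z & (~~~z | ~((u | ~y) & u))   [distribution]
= w | ~z & (~~~z | ~u)   [absorption]
= w | ~z & (~z | ~u)   [double negation]
= w | ~z   [absorption]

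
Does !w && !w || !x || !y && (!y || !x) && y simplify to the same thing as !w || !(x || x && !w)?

E1: !w && !w || !x || !y && (!y || !x) && y
    = !w && !w || !x || !y && y   [absorption]
    = !w || !x || !y && y   [idempotence]
    = !w || !x   [complement / identity]
E2: !w || !(x || x && !w)
    = !w || !x   [absorption]
Both reduce to !w || !x, so they are equivalent.

Yes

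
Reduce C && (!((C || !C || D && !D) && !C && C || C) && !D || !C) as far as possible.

false

C && (!((C || !C || D && !D) && !C && C || C) && !D || !C)
= C && (!((C || !C) && !C && C || C) && !D || !C)   (complement / identity)
= C && (!(!C && C || C) && !D || !C)   (complement / identity)
= C && (!C && !D || !C)   (complement / identity)
= C && !C   (absorption)
= false   (complement)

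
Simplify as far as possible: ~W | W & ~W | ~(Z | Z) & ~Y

~W | ~Z & ~Y

~W | W & ~W | ~(Z | Z) & ~Y
= ~W | ~(Z | Z) & ~Y
= ~W | ~Z & ~Y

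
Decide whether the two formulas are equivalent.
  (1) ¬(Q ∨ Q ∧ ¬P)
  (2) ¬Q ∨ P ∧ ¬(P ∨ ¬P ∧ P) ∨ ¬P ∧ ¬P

No

E1: ¬(Q ∨ Q ∧ ¬P)
    = ¬Q
E2: ¬Q ∨ P ∧ ¬(P ∨ ¬P ∧ P) ∨ ¬P ∧ ¬P
    = ¬Q ∨ P ∧ ¬P ∨ ¬P ∧ ¬P
    = ¬Q ∨ ¬P
These differ: at P=0, Q=1, E1 = 0 but E2 = 1.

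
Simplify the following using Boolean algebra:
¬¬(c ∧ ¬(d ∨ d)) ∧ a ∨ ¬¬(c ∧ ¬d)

¬¬(c ∧ ¬(d ∨ d)) ∧ a ∨ ¬¬(c ∧ ¬d)
= ¬¬(c ∧ ¬d) ∧ a ∨ ¬¬(c ∧ ¬d)   (idempotence)
= ¬¬(c ∧ ¬d)   (absorption)
= c ∧ ¬d   (double negation)

c ∧ ¬d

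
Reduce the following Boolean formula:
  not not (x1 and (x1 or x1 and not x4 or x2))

not not (x1 and (x1 or x1 and not x4 or x2))
= x1 and (x1 or x1 and not x4 or x2)
= x1 and (x1 or x2)
= x1

x1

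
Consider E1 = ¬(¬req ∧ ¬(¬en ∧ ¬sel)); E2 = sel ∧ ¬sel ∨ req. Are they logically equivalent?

No

E1: ¬(¬req ∧ ¬(¬en ∧ ¬sel))
    = req ∨ ¬en ∧ ¬sel   [De Morgan]
E2: sel ∧ ¬sel ∨ req
    = req   [complement / identity]
These differ: at en=0, req=0, sel=0, E1 = 1 but E2 = 0.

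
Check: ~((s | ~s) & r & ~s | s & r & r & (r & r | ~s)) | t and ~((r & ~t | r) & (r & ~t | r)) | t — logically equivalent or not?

E1: ~((s | ~s) & r & ~s | s & r & r & (r & r | ~s)) | t
    = ~((s | ~s) & r & ~s | s & r & r) | t   [absorption]
    = ~(r & ~s | s & r & r) | t   [complement / identity]
    = ~(r & ~s | s & r) | t   [idempotence]
    = ~r | t   [distribution]
E2: ~((r & ~t | r) & (r & ~t | r)) | t
    = ~(r & ~t | r) | t   [idempotence]
    = ~r | t   [absorption]
Both reduce to ~r | t, so they are equivalent.

Yes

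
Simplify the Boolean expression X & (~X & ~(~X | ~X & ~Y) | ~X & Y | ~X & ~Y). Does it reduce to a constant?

X & (~X & ~(~X | ~X & ~Y) | ~X & Y | ~X & ~Y)
= X & (~X & ~~X | ~X & Y | ~X & ~Y)   — absorption
= X & (~X & ~~X | ~X)   — distribution
= X & (~X & X | ~X)   — double negation
= X & ~X   — complement / identity
= 0   — complement

0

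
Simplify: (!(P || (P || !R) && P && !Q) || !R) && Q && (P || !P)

(!(P || (P || !R) && P && !Q) || !R) && Q && (P || !P)
= (!(P || (P || !R) && P && !Q) || !R) && Q
= (!(P || P && !Q) || !R) && Q
= (!P || !R) && Q

(!P || !R) && Q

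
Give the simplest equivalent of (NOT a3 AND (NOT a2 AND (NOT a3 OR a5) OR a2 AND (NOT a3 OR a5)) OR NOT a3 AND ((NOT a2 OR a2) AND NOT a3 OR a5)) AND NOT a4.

NOT a3 AND NOT a4

(NOT a3 AND (NOT a2 AND (NOT a3 OR a5) OR a2 AND (NOT a3 OR a5)) OR NOT a3 AND ((NOT a2 OR a2) AND NOT a3 OR a5)) AND NOT a4
= (NOT a3 AND (NOT a3 OR a5) OR NOT a3 AND ((NOT a2 OR a2) AND NOT a3 OR a5)) AND NOT a4   (distribution)
= (NOT a3 AND (NOT a3 OR a5) OR NOT a3 AND (NOT a3 OR a5)) AND NOT a4   (complement / identity)
= NOT a3 AND (NOT a3 OR a5) AND NOT a4   (idempotence)
= NOT a3 AND NOT a4   (absorption)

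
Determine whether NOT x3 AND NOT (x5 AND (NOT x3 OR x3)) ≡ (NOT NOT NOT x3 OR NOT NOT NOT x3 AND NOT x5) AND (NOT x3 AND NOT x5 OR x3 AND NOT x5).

E1: NOT x3 AND NOT (x5 AND (NOT x3 OR x3))
    = NOT x3 AND NOT x5   — complement / identity
E2: (NOT NOT NOT x3 OR NOT NOT NOT x3 AND NOT x5) AND (NOT x3 AND NOT x5 OR x3 AND NOT x5)
    = NOT NOT NOT x3 AND (NOT x3 AND NOT x5 OR x3 AND NOT x5)   — absorption
    = NOT x3 AND (NOT x3 AND NOT x5 OR x3 AND NOT x5)   — double negation
    = NOT x3 AND NOT x5   — distribution
Both reduce to NOT x3 AND NOT x5, so they are equivalent.

Yes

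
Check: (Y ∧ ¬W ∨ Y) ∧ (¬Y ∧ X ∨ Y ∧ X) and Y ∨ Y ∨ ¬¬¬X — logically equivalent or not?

No

E1: (Y ∧ ¬W ∨ Y) ∧ (¬Y ∧ X ∨ Y ∧ X)
    = Y ∧ (¬Y ∧ X ∨ Y ∧ X)
    = Y ∧ X
E2: Y ∨ Y ∨ ¬¬¬X
    = Y ∨ Y ∨ ¬X
    = Y ∨ ¬X
These differ: at W=1, X=0, Y=0, E1 = 0 but E2 = 1.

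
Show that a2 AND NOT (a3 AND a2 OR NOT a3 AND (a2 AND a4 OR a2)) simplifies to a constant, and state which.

FALSE

a2 AND NOT (a3 AND a2 OR NOT a3 AND (a2 AND a4 OR a2))
= a2 AND NOT (a3 AND a2 OR NOT a3 AND a2)   [absorption]
= a2 AND NOT a2   [distribution]
= FALSE   [complement]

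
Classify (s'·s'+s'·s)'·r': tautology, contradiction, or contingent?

(s'·s'+s'·s)'·r'
= (s')'·r'   — distribution
= s·r'   — double negation
This depends on r, s, so it is not a constant.

contingent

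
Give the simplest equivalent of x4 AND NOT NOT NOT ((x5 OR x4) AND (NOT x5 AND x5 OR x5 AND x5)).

x4 AND NOT NOT NOT ((x5 OR x4) AND (NOT x5 AND x5 OR x5 AND x5))
= x4 AND NOT ((x5 OR x4) AND (NOT x5 AND x5 OR x5 AND x5))   (double negation)
= x4 AND NOT ((x5 OR x4) AND x5)   (distribution)
= x4 AND NOT x5   (absorption)

x4 AND NOT x5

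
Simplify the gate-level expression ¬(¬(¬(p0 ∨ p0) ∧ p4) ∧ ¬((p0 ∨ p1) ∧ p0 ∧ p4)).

¬(¬(¬(p0 ∨ p0) ∧ p4) ∧ ¬((p0 ∨ p1) ∧ p0 ∧ p4))
= ¬(¬(¬p0 ∧ p4) ∧ ¬((p0 ∨ p1) ∧ p0 ∧ p4))   [idempotence]
= ¬p0 ∧ p4 ∨ (p0 ∨ p1) ∧ p0 ∧ p4   [De Morgan]
= ¬p0 ∧ p4 ∨ p0 ∧ p4   [absorption]
= p4   [distribution]

p4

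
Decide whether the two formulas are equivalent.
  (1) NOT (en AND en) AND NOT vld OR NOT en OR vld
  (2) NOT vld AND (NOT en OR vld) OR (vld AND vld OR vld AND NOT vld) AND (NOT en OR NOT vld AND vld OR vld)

E1: NOT (en AND en) AND NOT vld OR NOT en OR vld
    = NOT en AND NOT vld OR NOT en OR vld
    = NOT en OR vld
E2: NOT vld AND (NOT en OR vld) OR (vld AND vld OR vld AND NOT vld) AND (NOT en OR NOT vld AND vld OR vld)
    = NOT vld AND (NOT en OR vld) OR (vld AND vld OR vld AND NOT vld) AND (NOT en OR vld)
    = NOT vld AND (NOT en OR vld) OR vld AND (NOT en OR vld)
    = NOT en OR vld
Both reduce to NOT en OR vld, so they are equivalent.

Yes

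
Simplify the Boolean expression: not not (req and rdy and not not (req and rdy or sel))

req and rdy

not not (req and rdy and not not (req and rdy or sel))
= not not (req and rdy and (req and rdy or sel))
= not not (req and rdy)
= req and rdy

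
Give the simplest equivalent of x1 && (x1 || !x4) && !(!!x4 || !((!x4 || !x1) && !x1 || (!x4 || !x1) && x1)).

x1 && (x1 || !x4) && !(!!x4 || !((!x4 || !x1) && !x1 || (!x4 || !x1) && x1))
= x1 && (x1 || !x4) && !(!!x4 || !(!x4 || !x1))
= x1 && (x1 || !x4) && !x4 && (!x4 || !x1)
= x1 && !x4 && (!x4 || !x1)
= x1 && !x4

x1 && !x4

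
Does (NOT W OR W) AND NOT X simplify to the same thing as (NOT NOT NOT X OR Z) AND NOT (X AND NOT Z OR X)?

Yes

E1: (NOT W OR W) AND NOT X
    = NOT X   — complement / identity
E2: (NOT NOT NOT X OR Z) AND NOT (X AND NOT Z OR X)
    = (NOT X OR Z) AND NOT (X AND NOT Z OR X)   — double negation
    = (NOT X OR Z) AND NOT X   — absorption
    = NOT X   — absorption
Both reduce to NOT X, so they are equivalent.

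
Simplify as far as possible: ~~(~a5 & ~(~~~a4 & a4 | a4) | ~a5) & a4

~a5 & a4

~~(~a5 & ~(~~~a4 & a4 | a4) | ~a5) & a4
= ~~(~a5 & ~(~a4 & a4 | a4) | ~a5) & a4   — double negation
= ~~(~a5 & ~a4 | ~a5) & a4   — complement / identity
= ~~~a5 & a4   — absorption
= ~a5 & a4   — double negation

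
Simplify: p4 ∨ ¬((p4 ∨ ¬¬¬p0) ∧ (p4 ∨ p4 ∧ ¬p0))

p4 ∨ ¬((p4 ∨ ¬¬¬p0) ∧ (p4 ∨ p4 ∧ ¬p0))
= p4 ∨ ¬((p4 ∨ ¬p0) ∧ (p4 ∨ p4 ∧ ¬p0))   [double negation]
= p4 ∨ ¬((p4 ∨ ¬p0) ∧ p4)   [absorption]
= p4 ∨ ¬p4   [absorption]
= True   [complement]

True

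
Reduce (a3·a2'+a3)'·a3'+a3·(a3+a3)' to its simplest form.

(a3·a2'+a3)'·a3'+a3·(a3+a3)'
= (a3·a2'+a3)'·a3'+a3·a3'
= a3'·a3'+a3·a3'
= a3'

a3'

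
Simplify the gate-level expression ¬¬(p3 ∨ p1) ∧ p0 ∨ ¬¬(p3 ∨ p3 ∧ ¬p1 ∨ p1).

p3 ∨ p1

¬¬(p3 ∨ p1) ∧ p0 ∨ ¬¬(p3 ∨ p3 ∧ ¬p1 ∨ p1)
= ¬¬(p3 ∨ p1) ∧ p0 ∨ ¬¬(p3 ∨ p1)
= ¬¬(p3 ∨ p1)
= p3 ∨ p1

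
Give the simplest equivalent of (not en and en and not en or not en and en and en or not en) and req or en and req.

req

(not en and en and not en or not en and en and en or not en) and req or en and req
= (not en and en or not en) and req or en and req   [distribution]
= not en and req or en and req   [complement / identity]
= req   [distribution]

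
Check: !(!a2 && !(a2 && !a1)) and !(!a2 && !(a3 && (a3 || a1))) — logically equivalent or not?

E1: !(!a2 && !(a2 && !a1))
    = a2 || a2 && !a1
    = a2
E2: !(!a2 && !(a3 && (a3 || a1)))
    = !(!a2 && !a3)
    = a2 || a3
These differ: at a1=1, a2=0, a3=1, E1 = 0 but E2 = 1.

No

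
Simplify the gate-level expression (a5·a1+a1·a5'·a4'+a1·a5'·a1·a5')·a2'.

a1·a2'

(a5·a1+a1·a5'·a4'+a1·a5'·a1·a5')·a2'
= (a5·a1+a1·a5'·a4'+a1·a5')·a2'
= (a5·a1+a1·a5')·a2'
= a1·a2'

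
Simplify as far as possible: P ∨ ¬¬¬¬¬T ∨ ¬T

P ∨ ¬¬¬¬¬T ∨ ¬T
= P ∨ ¬¬¬T ∨ ¬T   [double negation]
= P ∨ ¬T ∨ ¬T   [double negation]
= P ∨ ¬T   [idempotence]

P ∨ ¬T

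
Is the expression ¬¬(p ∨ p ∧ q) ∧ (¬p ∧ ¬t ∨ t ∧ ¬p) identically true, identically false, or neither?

identically false

¬¬(p ∨ p ∧ q) ∧ (¬p ∧ ¬t ∨ t ∧ ¬p)
= ¬¬(p ∨ p ∧ q) ∧ ¬p   [distribution]
= ¬¬p ∧ ¬p   [absorption]
= p ∧ ¬p   [double negation]
= False   [complement]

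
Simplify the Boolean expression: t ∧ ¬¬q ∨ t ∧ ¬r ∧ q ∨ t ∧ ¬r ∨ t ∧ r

t

t ∧ ¬¬q ∨ t ∧ ¬r ∧ q ∨ t ∧ ¬r ∨ t ∧ r
= t ∧ ¬¬q ∨ t ∧ ¬r ∨ t ∧ r   (absorption)
= t ∧ ¬¬q ∨ t   (distribution)
= t ∧ q ∨ t   (double negation)
= t   (absorption)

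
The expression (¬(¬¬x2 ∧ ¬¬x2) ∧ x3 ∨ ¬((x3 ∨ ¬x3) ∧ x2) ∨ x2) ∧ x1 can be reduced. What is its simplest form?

(¬(¬¬x2 ∧ ¬¬x2) ∧ x3 ∨ ¬((x3 ∨ ¬x3) ∧ x2) ∨ x2) ∧ x1
= (¬(¬¬x2 ∧ ¬¬x2) ∧ x3 ∨ ¬x2 ∨ x2) ∧ x1
= ((¬x2 ∨ ¬x2) ∧ x3 ∨ ¬x2 ∨ x2) ∧ x1
= (¬x2 ∧ x3 ∨ ¬x2 ∨ x2) ∧ x1
= (¬x2 ∨ x2) ∧ x1
= x1

x1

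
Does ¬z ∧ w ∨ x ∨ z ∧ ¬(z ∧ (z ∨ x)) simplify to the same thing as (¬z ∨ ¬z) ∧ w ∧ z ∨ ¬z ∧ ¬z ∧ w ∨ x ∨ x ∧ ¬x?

Yes

E1: ¬z ∧ w ∨ x ∨ z ∧ ¬(z ∧ (z ∨ x))
    = ¬z ∧ w ∨ x ∨ z ∧ ¬z
    = ¬z ∧ w ∨ x
E2: (¬z ∨ ¬z) ∧ w ∧ z ∨ ¬z ∧ ¬z ∧ w ∨ x ∨ x ∧ ¬x
    = ¬z ∧ w ∧ z ∨ ¬z ∧ ¬z ∧ w ∨ x ∨ x ∧ ¬x
    = ¬z ∧ w ∨ x ∨ x ∧ ¬x
    = ¬z ∧ w ∨ x
Both reduce to ¬z ∧ w ∨ x, so they are equivalent.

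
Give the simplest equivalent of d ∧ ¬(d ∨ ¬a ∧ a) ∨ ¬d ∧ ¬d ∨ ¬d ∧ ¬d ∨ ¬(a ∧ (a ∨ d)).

d ∧ ¬(d ∨ ¬a ∧ a) ∨ ¬d ∧ ¬d ∨ ¬d ∧ ¬d ∨ ¬(a ∧ (a ∨ d))
= d ∧ ¬(d ∨ ¬a ∧ a) ∨ ¬d ∧ ¬d ∨ ¬(a ∧ (a ∨ d))   (idempotence)
= d ∧ ¬d ∨ ¬d ∧ ¬d ∨ ¬(a ∧ (a ∨ d))   (complement / identity)
= d ∧ ¬d ∨ ¬d ∧ ¬d ∨ ¬a   (absorption)
= ¬d ∨ ¬a   (distribution)

¬d ∨ ¬a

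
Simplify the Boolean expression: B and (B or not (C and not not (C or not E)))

B and (B or not (C and not not (C or not E)))
= B and (B or not (C and (C or not E)))   — double negation
= B and (B or not C)   — absorption
= B   — absorption

B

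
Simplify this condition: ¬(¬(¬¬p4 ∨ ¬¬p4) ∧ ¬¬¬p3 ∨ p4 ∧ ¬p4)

¬(¬(¬¬p4 ∨ ¬¬p4) ∧ ¬¬¬p3 ∨ p4 ∧ ¬p4)
= ¬(¬(¬¬p4 ∨ ¬¬p4) ∧ ¬¬¬p3)   (complement / identity)
= ¬(¬¬¬p4 ∧ ¬¬¬p3)   (idempotence)
= ¬(¬p4 ∧ ¬¬¬p3)   (double negation)
= ¬(¬p4 ∧ ¬p3)   (double negation)
= p4 ∨ p3   (De Morgan)

p4 ∨ p3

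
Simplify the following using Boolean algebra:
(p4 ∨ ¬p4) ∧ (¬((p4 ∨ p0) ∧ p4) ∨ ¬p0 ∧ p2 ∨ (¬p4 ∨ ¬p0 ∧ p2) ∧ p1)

(p4 ∨ ¬p4) ∧ (¬((p4 ∨ p0) ∧ p4) ∨ ¬p0 ∧ p2 ∨ (¬p4 ∨ ¬p0 ∧ p2) ∧ p1)
= (p4 ∨ ¬p4) ∧ (¬p4 ∨ ¬p0 ∧ p2 ∨ (¬p4 ∨ ¬p0 ∧ p2) ∧ p1)   [absorption]
= (p4 ∨ ¬p4) ∧ (¬p4 ∨ ¬p0 ∧ p2)   [absorption]
= ¬p4 ∨ ¬p0 ∧ p2   [complement / identity]

¬p4 ∨ ¬p0 ∧ p2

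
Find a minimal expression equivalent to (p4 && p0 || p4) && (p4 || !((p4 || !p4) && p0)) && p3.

(p4 && p0 || p4) && (p4 || !((p4 || !p4) && p0)) && p3
= (p4 && p0 || p4) && (p4 || !p0) && p3   [complement / identity]
= p4 && (p4 || !p0) && p3   [absorption]
= p4 && p3   [absorption]

p4 && p3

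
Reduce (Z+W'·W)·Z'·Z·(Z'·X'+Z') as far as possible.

(Z+W'·W)·Z'·Z·(Z'·X'+Z')
= (Z+W'·W)·Z'·Z·Z'
= Z·Z'·Z·Z'
= Z·Z'
= 0

0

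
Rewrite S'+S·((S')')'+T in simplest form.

S'+T

S'+S·((S')')'+T
= S'+S·S'+T
= S'+T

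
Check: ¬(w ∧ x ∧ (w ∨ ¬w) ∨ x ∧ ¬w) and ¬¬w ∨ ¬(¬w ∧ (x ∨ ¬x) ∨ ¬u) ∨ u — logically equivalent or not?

E1: ¬(w ∧ x ∧ (w ∨ ¬w) ∨ x ∧ ¬w)
    = ¬(w ∧ x ∨ x ∧ ¬w)   — complement / identity
    = ¬x   — distribution
E2: ¬¬w ∨ ¬(¬w ∧ (x ∨ ¬x) ∨ ¬u) ∨ u
    = ¬¬w ∨ ¬(¬w ∨ ¬u) ∨ u   — complement / identity
    = ¬¬w ∨ w ∧ u ∨ u   — De Morgan
    = w ∨ w ∧ u ∨ u   — double negation
    = w ∨ u   — absorption
These differ: at u=0, w=1, x=1, E1 = 0 but E2 = 1.

No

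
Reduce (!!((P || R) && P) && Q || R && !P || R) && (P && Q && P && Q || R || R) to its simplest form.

P && Q || R

(!!((P || R) && P) && Q || R && !P || R) && (P && Q && P && Q || R || R)
= (!!P && Q || R && !P || R) && (P && Q && P && Q || R || R)
= (!!P && Q || R && !P || R) && (P && Q || R || R)
= (!!P && Q || R) && (P && Q || R || R)
= (P && Q || R) && (P && Q || R || R)
= P && Q || R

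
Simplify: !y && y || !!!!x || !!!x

!y && y || !!!!x || !!!x
= !y && y || !!x || !!!x   (double negation)
= !!x || !!!x   (complement / identity)
= !!x || !x   (double negation)
= x || !x   (double negation)
= true   (complement)

true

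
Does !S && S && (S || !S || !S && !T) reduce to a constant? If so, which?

yes, False

!S && S && (S || !S || !S && !T)
= !S && S && (S || !S)   — absorption
= !S && S   — complement / identity
= false   — complement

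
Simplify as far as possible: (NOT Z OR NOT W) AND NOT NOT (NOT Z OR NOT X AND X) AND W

NOT Z AND W

(NOT Z OR NOT W) AND NOT NOT (NOT Z OR NOT X AND X) AND W
= (NOT Z OR NOT W) AND NOT NOT NOT Z AND W
= (NOT Z OR NOT W) AND NOT Z AND W
= NOT Z AND W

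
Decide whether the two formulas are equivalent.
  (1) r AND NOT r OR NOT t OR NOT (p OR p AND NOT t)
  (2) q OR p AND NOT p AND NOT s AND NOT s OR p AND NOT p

No

E1: r AND NOT r OR NOT t OR NOT (p OR p AND NOT t)
    = r AND NOT r OR NOT t OR NOT p   — absorption
    = NOT t OR NOT p   — complement / identity
E2: q OR p AND NOT p AND NOT s AND NOT s OR p AND NOT p
    = q OR p AND NOT p AND NOT s OR p AND NOT p   — idempotence
    = q OR p AND NOT p   — absorption
    = q   — complement / identity
These differ: at p=0, q=0, r=0, s=0, t=0, E1 = 1 but E2 = 0.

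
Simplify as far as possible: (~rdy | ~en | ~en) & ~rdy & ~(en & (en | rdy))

~rdy & ~en

(~rdy | ~en | ~en) & ~rdy & ~(en & (en | rdy))
= (~rdy | ~en) & ~rdy & ~(en & (en | rdy))   — idempotence
= (~rdy | ~en) & ~rdy & ~en   — absorption
= ~rdy & ~en   — absorption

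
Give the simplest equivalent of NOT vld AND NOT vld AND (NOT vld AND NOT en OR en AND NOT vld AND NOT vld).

NOT vld AND NOT vld AND (NOT vld AND NOT en OR en AND NOT vld AND NOT vld)
= NOT vld AND (NOT vld AND NOT en OR en AND NOT vld AND NOT vld)   (idempotence)
= NOT vld AND (NOT vld AND NOT en OR en AND NOT vld)   (idempotence)
= NOT vld AND NOT vld   (distribution)
= NOT vld   (idempotence)

NOT vld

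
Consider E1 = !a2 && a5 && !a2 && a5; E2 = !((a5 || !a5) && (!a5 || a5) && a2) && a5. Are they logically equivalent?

E1: !a2 && a5 && !a2 && a5
    = !a2 && a5
E2: !((a5 || !a5) && (!a5 || a5) && a2) && a5
    = !((a5 || !a5) && a2) && a5
    = !a2 && a5
Both reduce to !a2 && a5, so they are equivalent.

Yes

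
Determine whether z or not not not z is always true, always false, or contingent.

z or not not not z
= z or not z
= True

always true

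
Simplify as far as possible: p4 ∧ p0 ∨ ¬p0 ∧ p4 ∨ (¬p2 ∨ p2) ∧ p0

p4 ∨ p0

p4 ∧ p0 ∨ ¬p0 ∧ p4 ∨ (¬p2 ∨ p2) ∧ p0
= p4 ∨ (¬p2 ∨ p2) ∧ p0   (distribution)
= p4 ∨ p0   (complement / identity)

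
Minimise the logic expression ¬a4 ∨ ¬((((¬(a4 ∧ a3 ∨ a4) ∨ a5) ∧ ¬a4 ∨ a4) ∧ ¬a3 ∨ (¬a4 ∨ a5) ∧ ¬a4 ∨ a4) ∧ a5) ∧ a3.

¬a4 ∨ ¬a5 ∧ a3

¬a4 ∨ ¬((((¬(a4 ∧ a3 ∨ a4) ∨ a5) ∧ ¬a4 ∨ a4) ∧ ¬a3 ∨ (¬a4 ∨ a5) ∧ ¬a4 ∨ a4) ∧ a5) ∧ a3
= ¬a4 ∨ ¬((((¬a4 ∨ a5) ∧ ¬a4 ∨ a4) ∧ ¬a3 ∨ (¬a4 ∨ a5) ∧ ¬a4 ∨ a4) ∧ a5) ∧ a3
= ¬a4 ∨ ¬(((¬a4 ∨ a5) ∧ ¬a4 ∨ a4) ∧ a5) ∧ a3
= ¬a4 ∨ ¬((¬a4 ∨ a4) ∧ a5) ∧ a3
= ¬a4 ∨ ¬a5 ∧ a3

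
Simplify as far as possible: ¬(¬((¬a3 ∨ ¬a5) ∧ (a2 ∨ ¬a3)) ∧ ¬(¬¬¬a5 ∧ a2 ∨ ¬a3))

¬(¬((¬a3 ∨ ¬a5) ∧ (a2 ∨ ¬a3)) ∧ ¬(¬¬¬a5 ∧ a2 ∨ ¬a3))
= ¬(¬((¬a3 ∨ ¬a5) ∧ (a2 ∨ ¬a3)) ∧ ¬(¬a5 ∧ a2 ∨ ¬a3))   (double negation)
= ¬(¬(¬a5 ∧ a2 ∨ ¬a3) ∧ ¬(¬a5 ∧ a2 ∨ ¬a3))   (distribution)
= ¬¬(¬a5 ∧ a2 ∨ ¬a3)   (idempotence)
= ¬a5 ∧ a2 ∨ ¬a3   (double negation)

¬a5 ∧ a2 ∨ ¬a3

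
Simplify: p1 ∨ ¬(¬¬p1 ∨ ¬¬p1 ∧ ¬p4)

True

p1 ∨ ¬(¬¬p1 ∨ ¬¬p1 ∧ ¬p4)
= p1 ∨ ¬¬¬p1
= p1 ∨ ¬p1
= True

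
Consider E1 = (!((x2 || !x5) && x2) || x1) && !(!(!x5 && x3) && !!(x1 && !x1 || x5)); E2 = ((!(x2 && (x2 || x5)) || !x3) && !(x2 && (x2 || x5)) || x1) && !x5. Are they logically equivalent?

Yes

E1: (!((x2 || !x5) && x2) || x1) && !(!(!x5 && x3) && !!(x1 && !x1 || x5))
    = (!((x2 || !x5) && x2) || x1) && !(!(!x5 && x3) && !!x5)
    = (!((x2 || !x5) && x2) || x1) && (!x5 && x3 || !x5)
    = (!((x2 || !x5) && x2) || x1) && !x5
    = (!x2 || x1) && !x5
E2: ((!(x2 && (x2 || x5)) || !x3) && !(x2 && (x2 || x5)) || x1) && !x5
    = (!(x2 && (x2 || x5)) || x1) && !x5
    = (!x2 || x1) && !x5
Both reduce to (!x2 || x1) && !x5, so they are equivalent.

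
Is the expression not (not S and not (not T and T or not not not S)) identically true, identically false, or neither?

not (not S and not (not T and T or not not not S))
= not (not S and not not not not S)
= S or not not not S
= S or not S
= True

identically true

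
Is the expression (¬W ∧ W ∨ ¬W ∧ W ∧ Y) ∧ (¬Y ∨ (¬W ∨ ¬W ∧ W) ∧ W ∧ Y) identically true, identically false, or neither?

identically false

(¬W ∧ W ∨ ¬W ∧ W ∧ Y) ∧ (¬Y ∨ (¬W ∨ ¬W ∧ W) ∧ W ∧ Y)
= (¬W ∧ W ∨ ¬W ∧ W ∧ Y) ∧ (¬Y ∨ ¬W ∧ W ∧ Y)
= ¬W ∧ W ∧ ¬Y ∨ ¬W ∧ W ∧ Y
= ¬W ∧ W
= False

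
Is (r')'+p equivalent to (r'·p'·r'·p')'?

E1: (r')'+p
    = r+p   [double negation]
E2: (r'·p'·r'·p')'
    = (r'·p')'   [idempotence]
    = r+p   [De Morgan]
Both reduce to r+p, so they are equivalent.

Yes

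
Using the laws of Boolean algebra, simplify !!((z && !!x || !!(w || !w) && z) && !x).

z && !x

!!((z && !!x || !!(w || !w) && z) && !x)
= !!((z && !!x || (w || !w) && z) && !x)
= !!((z && x || (w || !w) && z) && !x)
= !!((z && x || z) && !x)
= (z && x || z) && !x
= z && !x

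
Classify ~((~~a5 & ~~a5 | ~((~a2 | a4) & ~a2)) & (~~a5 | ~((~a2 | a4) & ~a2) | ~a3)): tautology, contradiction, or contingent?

contingent

~((~~a5 & ~~a5 | ~((~a2 | a4) & ~a2)) & (~~a5 | ~((~a2 | a4) & ~a2) | ~a3))
= ~((~~a5 | ~((~a2 | a4) & ~a2)) & (~~a5 | ~((~a2 | a4) & ~a2) | ~a3))
= ~(~~a5 | ~((~a2 | a4) & ~a2))
= ~a5 & (~a2 | a4) & ~a2
= ~a5 & ~a2
This depends on a2, a5, so it is not a constant.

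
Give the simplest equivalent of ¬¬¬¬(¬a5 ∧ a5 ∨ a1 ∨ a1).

¬¬¬¬(¬a5 ∧ a5 ∨ a1 ∨ a1)
= ¬¬(¬a5 ∧ a5 ∨ a1 ∨ a1)   — double negation
= ¬a5 ∧ a5 ∨ a1 ∨ a1   — double negation
= a1 ∨ a1   — complement / identity
= a1   — idempotence

a1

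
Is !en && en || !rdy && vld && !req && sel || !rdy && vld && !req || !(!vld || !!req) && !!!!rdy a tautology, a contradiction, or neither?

!en && en || !rdy && vld && !req && sel || !rdy && vld && !req || !(!vld || !!req) && !!!!rdy
= !en && en || !rdy && vld && !req && sel || !rdy && vld && !req || !(!vld || !!req) && !!rdy   — double negation
= !en && en || !rdy && vld && !req || !(!vld || !!req) && !!rdy   — absorption
= !en && en || !rdy && vld && !req || vld && !req && !!rdy   — De Morgan
= !en && en || !rdy && vld && !req || vld && !req && rdy   — double negation
= !rdy && vld && !req || vld && !req && rdy   — complement / identity
= vld && !req   — distribution
This depends on req, vld, so it is not a constant.

neither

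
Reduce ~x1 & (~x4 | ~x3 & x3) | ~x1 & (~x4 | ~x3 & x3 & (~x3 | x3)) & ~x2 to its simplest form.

~x1 & (~x4 | ~x3 & x3) | ~x1 & (~x4 | ~x3 & x3 & (~x3 | x3)) & ~x2
= ~x1 & (~x4 | ~x3 & x3) | ~x1 & (~x4 | ~x3 & x3) & ~x2   (complement / identity)
= ~x1 & (~x4 | ~x3 & x3)   (absorption)
= ~x1 & ~x4   (complement / identity)

~x1 & ~x4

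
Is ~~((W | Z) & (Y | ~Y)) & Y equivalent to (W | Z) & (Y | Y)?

E1: ~~((W | Z) & (Y | ~Y)) & Y
    = ~~(W | Z) & Y   (complement / identity)
    = (W | Z) & Y   (double negation)
E2: (W | Z) & (Y | Y)
    = (W | Z) & Y   (idempotence)
Both reduce to (W | Z) & Y, so they are equivalent.

Yes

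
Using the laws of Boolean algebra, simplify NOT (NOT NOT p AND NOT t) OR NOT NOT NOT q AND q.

NOT (NOT NOT p AND NOT t) OR NOT NOT NOT q AND q
= NOT p OR t OR NOT NOT NOT q AND q   (De Morgan)
= NOT p OR t OR NOT q AND q   (double negation)
= NOT p OR t   (complement / identity)

NOT p OR t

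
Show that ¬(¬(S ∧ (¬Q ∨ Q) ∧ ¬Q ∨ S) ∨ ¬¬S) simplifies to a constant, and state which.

False

¬(¬(S ∧ (¬Q ∨ Q) ∧ ¬Q ∨ S) ∨ ¬¬S)
= ¬(¬(S ∧ ¬Q ∨ S) ∨ ¬¬S)
= (S ∧ ¬Q ∨ S) ∧ ¬S
= S ∧ ¬S
= False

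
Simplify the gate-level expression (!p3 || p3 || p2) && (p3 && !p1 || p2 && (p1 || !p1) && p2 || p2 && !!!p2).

(!p3 || p3 || p2) && (p3 && !p1 || p2 && (p1 || !p1) && p2 || p2 && !!!p2)
= (!p3 || p3 || p2) && (p3 && !p1 || p2 && p2 || p2 && !!!p2)   [complement / identity]
= (!p3 || p3 || p2) && (p3 && !p1 || p2 && p2 || p2 && !p2)   [double negation]
= (!p3 || p3 || p2) && (p3 && !p1 || p2)   [distribution]
= (!p3 || p3) && p3 && !p1 || p2   [distribution]
= p3 && !p1 || p2   [complement / identity]

p3 && !p1 || p2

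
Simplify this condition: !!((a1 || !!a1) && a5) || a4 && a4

!!((a1 || !!a1) && a5) || a4 && a4
= !!((a1 || !!a1) && a5) || a4   — idempotence
= !!((a1 || a1) && a5) || a4   — double negation
= !!(a1 && a5) || a4   — idempotence
= a1 && a5 || a4   — double negation

a1 && a5 || a4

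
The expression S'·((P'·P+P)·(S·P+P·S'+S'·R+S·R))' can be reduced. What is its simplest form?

S'·((P'·P+P)·(S·P+P·S'+S'·R+S·R))'
= S'·((P'·P+P)·(P+S'·R+S·R))'   [distribution]
= S'·(P·(P+S'·R+S·R))'   [complement / identity]
= S'·(P·(P+R))'   [distribution]
= S'·P'   [absorption]

S'·P'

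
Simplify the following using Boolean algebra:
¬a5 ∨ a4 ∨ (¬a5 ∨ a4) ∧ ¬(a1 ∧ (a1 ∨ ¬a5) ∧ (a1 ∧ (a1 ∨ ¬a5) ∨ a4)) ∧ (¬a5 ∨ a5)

¬a5 ∨ a4

¬a5 ∨ a4 ∨ (¬a5 ∨ a4) ∧ ¬(a1 ∧ (a1 ∨ ¬a5) ∧ (a1 ∧ (a1 ∨ ¬a5) ∨ a4)) ∧ (¬a5 ∨ a5)
= ¬a5 ∨ a4 ∨ (¬a5 ∨ a4) ∧ ¬(a1 ∧ (a1 ∨ ¬a5) ∧ (a1 ∧ (a1 ∨ ¬a5) ∨ a4))
= ¬a5 ∨ a4 ∨ (¬a5 ∨ a4) ∧ ¬(a1 ∧ (a1 ∨ ¬a5))
= ¬a5 ∨ a4 ∨ (¬a5 ∨ a4) ∧ ¬a1
= ¬a5 ∨ a4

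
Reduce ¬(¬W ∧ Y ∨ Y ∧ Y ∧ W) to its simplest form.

¬(¬W ∧ Y ∨ Y ∧ Y ∧ W)
= ¬(¬W ∧ Y ∨ Y ∧ W)
= ¬Y

¬Y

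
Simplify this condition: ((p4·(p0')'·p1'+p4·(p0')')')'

p4·p0

((p4·(p0')'·p1'+p4·(p0')')')'
= ((p4·(p0')')')'
= p4·(p0')'
= p4·p0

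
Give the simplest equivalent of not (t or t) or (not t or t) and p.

not (t or t) or (not t or t) and p
= not (t or t) or p   — complement / identity
= not t or p   — idempotence

not t or p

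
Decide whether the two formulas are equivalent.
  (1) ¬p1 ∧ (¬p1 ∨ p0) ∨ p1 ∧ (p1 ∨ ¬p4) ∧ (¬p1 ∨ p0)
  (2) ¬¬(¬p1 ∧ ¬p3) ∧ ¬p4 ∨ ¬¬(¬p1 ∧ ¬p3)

No

E1: ¬p1 ∧ (¬p1 ∨ p0) ∨ p1 ∧ (p1 ∨ ¬p4) ∧ (¬p1 ∨ p0)
    = ¬p1 ∧ (¬p1 ∨ p0) ∨ p1 ∧ (¬p1 ∨ p0)   — absorption
    = ¬p1 ∨ p0   — distribution
E2: ¬¬(¬p1 ∧ ¬p3) ∧ ¬p4 ∨ ¬¬(¬p1 ∧ ¬p3)
    = ¬¬(¬p1 ∧ ¬p3)   — absorption
    = ¬p1 ∧ ¬p3   — double negation
These differ: at p0=1, p1=0, p3=1, p4=0, E1 = 1 but E2 = 0.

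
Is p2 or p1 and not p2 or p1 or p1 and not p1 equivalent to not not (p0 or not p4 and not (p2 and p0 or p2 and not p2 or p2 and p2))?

E1: p2 or p1 and not p2 or p1 or p1 and not p1
    = p2 or p1 and not p2 or p1   [complement / identity]
    = p2 or p1   [absorption]
E2: not not (p0 or not p4 and not (p2 and p0 or p2 and not p2 or p2 and p2))
    = not not (p0 or not p4 and not (p2 and p0 or p2))   [distribution]
    = p0 or not p4 and not (p2 and p0 or p2)   [double negation]
    = p0 or not p4 and not p2   [absorption]
These differ: at p0=0, p1=0, p2=1, p4=1, E1 = 1 but E2 = 0.

No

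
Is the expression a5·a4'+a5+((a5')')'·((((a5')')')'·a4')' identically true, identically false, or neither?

identically true

a5·a4'+a5+((a5')')'·((((a5')')')'·a4')'
= a5·a4'+a5+((a5')')'·(((a5')')'+a4)   [De Morgan]
= a5+((a5')')'·(((a5')')'+a4)   [absorption]
= a5+((a5')')'   [absorption]
= a5+a5'   [double negation]
= 1   [complement]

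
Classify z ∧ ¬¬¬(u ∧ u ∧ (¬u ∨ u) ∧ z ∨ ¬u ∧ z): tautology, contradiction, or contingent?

contradiction

z ∧ ¬¬¬(u ∧ u ∧ (¬u ∨ u) ∧ z ∨ ¬u ∧ z)
= z ∧ ¬¬¬(u ∧ u ∧ z ∨ ¬u ∧ z)   — complement / identity
= z ∧ ¬¬¬(u ∧ z ∨ ¬u ∧ z)   — idempotence
= z ∧ ¬¬¬z   — distribution
= z ∧ ¬z   — double negation
= False   — complement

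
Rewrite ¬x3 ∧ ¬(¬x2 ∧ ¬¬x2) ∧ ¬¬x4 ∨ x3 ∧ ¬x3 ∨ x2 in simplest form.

¬x3 ∧ x4 ∨ x2

¬x3 ∧ ¬(¬x2 ∧ ¬¬x2) ∧ ¬¬x4 ∨ x3 ∧ ¬x3 ∨ x2
= ¬x3 ∧ (x2 ∨ ¬x2) ∧ ¬¬x4 ∨ x3 ∧ ¬x3 ∨ x2
= ¬x3 ∧ ¬¬x4 ∨ x3 ∧ ¬x3 ∨ x2
= ¬x3 ∧ x4 ∨ x3 ∧ ¬x3 ∨ x2
= ¬x3 ∧ x4 ∨ x2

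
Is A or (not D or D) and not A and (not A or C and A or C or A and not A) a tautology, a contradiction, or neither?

tautology

A or (not D or D) and not A and (not A or C and A or C or A and not A)
= A or (not D or D) and not A and (not A or C and A or C)   [complement / identity]
= A or (not D or D) and not A and (not A or C)   [absorption]
= A or not A and (not A or C)   [complement / identity]
= A or not A   [absorption]
= True   [complement]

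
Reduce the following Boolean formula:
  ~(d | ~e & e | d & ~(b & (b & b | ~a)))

~(d | ~e & e | d & ~(b & (b & b | ~a)))
= ~(d | ~e & e | d & ~(b & (b | ~a)))
= ~(d | d & ~(b & (b | ~a)))
= ~(d | d & ~b)
= ~d

~d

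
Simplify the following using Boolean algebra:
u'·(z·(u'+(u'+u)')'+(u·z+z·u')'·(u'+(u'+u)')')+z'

z'

u'·(z·(u'+(u'+u)')'+(u·z+z·u')'·(u'+(u'+u)')')+z'
= u'·(z·(u'+(u'+u)')'+z'·(u'+(u'+u)')')+z'   (distribution)
= u'·(u'+(u'+u)')'+z'   (distribution)
= u'·u·(u'+u)+z'   (De Morgan)
= u'·u+z'   (complement / identity)
= z'   (complement / identity)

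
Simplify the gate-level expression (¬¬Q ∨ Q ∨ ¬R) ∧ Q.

(¬¬Q ∨ Q ∨ ¬R) ∧ Q
= (Q ∨ Q ∨ ¬R) ∧ Q
= (Q ∨ ¬R) ∧ Q
= Q

Q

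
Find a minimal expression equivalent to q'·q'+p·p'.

q'

q'·q'+p·p'
= q'·q'
= q'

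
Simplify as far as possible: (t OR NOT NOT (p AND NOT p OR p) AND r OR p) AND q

(t OR p) AND q

(t OR NOT NOT (p AND NOT p OR p) AND r OR p) AND q
= (t OR (p AND NOT p OR p) AND r OR p) AND q   [double negation]
= (t OR p AND r OR p) AND q   [complement / identity]
= (t OR p) AND q   [absorption]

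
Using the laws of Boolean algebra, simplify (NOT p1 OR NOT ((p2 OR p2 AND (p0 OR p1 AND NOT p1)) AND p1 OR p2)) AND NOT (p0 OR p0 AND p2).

(NOT p1 OR NOT ((p2 OR p2 AND (p0 OR p1 AND NOT p1)) AND p1 OR p2)) AND NOT (p0 OR p0 AND p2)
= (NOT p1 OR NOT ((p2 OR p2 AND p0) AND p1 OR p2)) AND NOT (p0 OR p0 AND p2)   [complement / identity]
= (NOT p1 OR NOT ((p2 OR p2 AND p0) AND p1 OR p2)) AND NOT p0   [absorption]
= (NOT p1 OR NOT (p2 AND p1 OR p2)) AND NOT p0   [absorption]
= (NOT p1 OR NOT p2) AND NOT p0   [absorption]

(NOT p1 OR NOT p2) AND NOT p0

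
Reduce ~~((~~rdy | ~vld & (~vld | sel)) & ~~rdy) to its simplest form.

~~((~~rdy | ~vld & (~vld | sel)) & ~~rdy)
= ~~((~~rdy | ~vld) & ~~rdy)   [absorption]
= ~~~~rdy   [absorption]
= ~~rdy   [double negation]
= rdy   [double negation]

rdy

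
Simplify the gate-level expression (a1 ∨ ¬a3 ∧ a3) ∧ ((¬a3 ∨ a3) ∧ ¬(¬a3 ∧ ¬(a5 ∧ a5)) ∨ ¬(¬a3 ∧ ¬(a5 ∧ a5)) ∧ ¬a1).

a1 ∧ (a3 ∨ a5)

(a1 ∨ ¬a3 ∧ a3) ∧ ((¬a3 ∨ a3) ∧ ¬(¬a3 ∧ ¬(a5 ∧ a5)) ∨ ¬(¬a3 ∧ ¬(a5 ∧ a5)) ∧ ¬a1)
= (a1 ∨ ¬a3 ∧ a3) ∧ (¬(¬a3 ∧ ¬(a5 ∧ a5)) ∨ ¬(¬a3 ∧ ¬(a5 ∧ a5)) ∧ ¬a1)   — complement / identity
= a1 ∧ (¬(¬a3 ∧ ¬(a5 ∧ a5)) ∨ ¬(¬a3 ∧ ¬(a5 ∧ a5)) ∧ ¬a1)   — complement / identity
= a1 ∧ ¬(¬a3 ∧ ¬(a5 ∧ a5))   — absorption
= a1 ∧ (a3 ∨ a5 ∧ a5)   — De Morgan
= a1 ∧ (a3 ∨ a5)   — idempotence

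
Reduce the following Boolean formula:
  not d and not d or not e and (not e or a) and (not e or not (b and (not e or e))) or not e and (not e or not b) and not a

not d or not e

not d and not d or not e and (not e or a) and (not e or not (b and (not e or e))) or not e and (not e or not b) and not a
= not d and not d or not e and (not e or a) and (not e or not b) or not e and (not e or not b) and not a   — complement / identity
= not d or not e and (not e or a) and (not e or not b) or not e and (not e or not b) and not a   — idempotence
= not d or not e and (not e or not b) or not e and (not e or not b) and not a   — absorption
= not d or not e and (not e or not b)   — absorption
= not d or not e   — absorption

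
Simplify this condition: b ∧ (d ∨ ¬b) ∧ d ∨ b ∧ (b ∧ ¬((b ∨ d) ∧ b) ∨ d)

b ∧ d

b ∧ (d ∨ ¬b) ∧ d ∨ b ∧ (b ∧ ¬((b ∨ d) ∧ b) ∨ d)
= b ∧ d ∨ b ∧ (b ∧ ¬((b ∨ d) ∧ b) ∨ d)
= b ∧ d ∨ b ∧ (b ∧ ¬b ∨ d)
= b ∧ d ∨ b ∧ d
= b ∧ d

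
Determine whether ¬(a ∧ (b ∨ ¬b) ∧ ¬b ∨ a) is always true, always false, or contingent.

contingent

¬(a ∧ (b ∨ ¬b) ∧ ¬b ∨ a)
= ¬(a ∧ ¬b ∨ a)   — complement / identity
= ¬a   — absorption
This depends on a, so it is not a constant.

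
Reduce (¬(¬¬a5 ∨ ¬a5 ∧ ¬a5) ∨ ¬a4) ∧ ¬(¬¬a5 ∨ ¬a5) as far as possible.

False

(¬(¬¬a5 ∨ ¬a5 ∧ ¬a5) ∨ ¬a4) ∧ ¬(¬¬a5 ∨ ¬a5)
= (¬(¬¬a5 ∨ ¬a5 ∧ ¬a5) ∨ ¬a4) ∧ ¬a5 ∧ a5
= (¬(¬¬a5 ∨ ¬a5) ∨ ¬a4) ∧ ¬a5 ∧ a5
= (¬a5 ∧ a5 ∨ ¬a4) ∧ ¬a5 ∧ a5
= ¬a5 ∧ a5
= False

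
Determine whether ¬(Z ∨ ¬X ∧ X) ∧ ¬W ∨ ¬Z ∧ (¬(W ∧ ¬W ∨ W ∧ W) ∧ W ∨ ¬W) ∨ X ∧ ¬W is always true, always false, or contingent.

¬(Z ∨ ¬X ∧ X) ∧ ¬W ∨ ¬Z ∧ (¬(W ∧ ¬W ∨ W ∧ W) ∧ W ∨ ¬W) ∨ X ∧ ¬W
= ¬(Z ∨ ¬X ∧ X) ∧ ¬W ∨ ¬Z ∧ (¬W ∧ W ∨ ¬W) ∨ X ∧ ¬W   — distribution
= ¬(Z ∨ ¬X ∧ X) ∧ ¬W ∨ ¬Z ∧ ¬W ∨ X ∧ ¬W   — complement / identity
= ¬Z ∧ ¬W ∨ ¬Z ∧ ¬W ∨ X ∧ ¬W   — complement / identity
= ¬Z ∧ ¬W ∨ X ∧ ¬W   — idempotence
= ¬W ∧ (¬Z ∨ X)   — distribution
This depends on W, X, Z, so it is not a constant.

contingent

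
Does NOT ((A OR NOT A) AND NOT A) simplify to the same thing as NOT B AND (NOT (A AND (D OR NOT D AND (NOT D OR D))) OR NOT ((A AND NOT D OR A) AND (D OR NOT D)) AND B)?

E1: NOT ((A OR NOT A) AND NOT A)
    = NOT NOT A
    = A
E2: NOT B AND (NOT (A AND (D OR NOT D AND (NOT D OR D))) OR NOT ((A AND NOT D OR A) AND (D OR NOT D)) AND B)
    = NOT B AND (NOT (A AND (D OR NOT D)) OR NOT ((A AND NOT D OR A) AND (D OR NOT D)) AND B)
    = NOT B AND (NOT (A AND (D OR NOT D)) OR NOT (A AND (D OR NOT D)) AND B)
    = NOT B AND NOT (A AND (D OR NOT D))
    = NOT B AND NOT A
These differ: at A=0, B=0, D=0, E1 = 0 but E2 = 1.

No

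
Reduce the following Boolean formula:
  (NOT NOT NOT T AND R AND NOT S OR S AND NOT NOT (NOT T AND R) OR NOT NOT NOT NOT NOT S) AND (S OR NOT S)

(NOT NOT NOT T AND R AND NOT S OR S AND NOT NOT (NOT T AND R) OR NOT NOT NOT NOT NOT S) AND (S OR NOT S)
= (NOT T AND R AND NOT S OR S AND NOT NOT (NOT T AND R) OR NOT NOT NOT NOT NOT S) AND (S OR NOT S)
= NOT T AND R AND NOT S OR S AND NOT NOT (NOT T AND R) OR NOT NOT NOT NOT NOT S
= NOT T AND R AND NOT S OR S AND NOT T AND R OR NOT NOT NOT NOT NOT S
= NOT T AND R OR NOT NOT NOT NOT NOT S
= NOT T AND R OR NOT NOT NOT S
= NOT T AND R OR NOT S

NOT T AND R OR NOT S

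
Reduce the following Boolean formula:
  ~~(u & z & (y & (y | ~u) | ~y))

u & z

~~(u & z & (y & (y | ~u) | ~y))
= ~~(u & z & (y | ~y))   [absorption]
= ~~(u & z)   [complement / identity]
= u & z   [double negation]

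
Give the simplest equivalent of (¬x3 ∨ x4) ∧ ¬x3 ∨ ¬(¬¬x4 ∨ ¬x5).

¬x3 ∨ ¬x4 ∧ x5

(¬x3 ∨ x4) ∧ ¬x3 ∨ ¬(¬¬x4 ∨ ¬x5)
= ¬x3 ∨ ¬(¬¬x4 ∨ ¬x5)   (absorption)
= ¬x3 ∨ ¬x4 ∧ x5   (De Morgan)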